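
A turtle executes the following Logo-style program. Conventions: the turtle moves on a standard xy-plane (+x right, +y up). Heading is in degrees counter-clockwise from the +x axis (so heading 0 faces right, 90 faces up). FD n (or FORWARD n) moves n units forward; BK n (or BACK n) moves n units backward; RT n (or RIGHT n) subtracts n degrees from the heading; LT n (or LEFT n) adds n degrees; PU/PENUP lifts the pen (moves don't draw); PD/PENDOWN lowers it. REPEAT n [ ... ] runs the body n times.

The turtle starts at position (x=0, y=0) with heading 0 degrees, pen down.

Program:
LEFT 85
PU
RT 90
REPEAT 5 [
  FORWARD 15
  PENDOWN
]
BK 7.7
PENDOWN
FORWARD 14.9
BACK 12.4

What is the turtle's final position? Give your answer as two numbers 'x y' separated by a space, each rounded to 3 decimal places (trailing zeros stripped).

Executing turtle program step by step:
Start: pos=(0,0), heading=0, pen down
LT 85: heading 0 -> 85
PU: pen up
RT 90: heading 85 -> 355
REPEAT 5 [
  -- iteration 1/5 --
  FD 15: (0,0) -> (14.943,-1.307) [heading=355, move]
  PD: pen down
  -- iteration 2/5 --
  FD 15: (14.943,-1.307) -> (29.886,-2.615) [heading=355, draw]
  PD: pen down
  -- iteration 3/5 --
  FD 15: (29.886,-2.615) -> (44.829,-3.922) [heading=355, draw]
  PD: pen down
  -- iteration 4/5 --
  FD 15: (44.829,-3.922) -> (59.772,-5.229) [heading=355, draw]
  PD: pen down
  -- iteration 5/5 --
  FD 15: (59.772,-5.229) -> (74.715,-6.537) [heading=355, draw]
  PD: pen down
]
BK 7.7: (74.715,-6.537) -> (67.044,-5.866) [heading=355, draw]
PD: pen down
FD 14.9: (67.044,-5.866) -> (81.887,-7.164) [heading=355, draw]
BK 12.4: (81.887,-7.164) -> (69.534,-6.083) [heading=355, draw]
Final: pos=(69.534,-6.083), heading=355, 7 segment(s) drawn

Answer: 69.534 -6.083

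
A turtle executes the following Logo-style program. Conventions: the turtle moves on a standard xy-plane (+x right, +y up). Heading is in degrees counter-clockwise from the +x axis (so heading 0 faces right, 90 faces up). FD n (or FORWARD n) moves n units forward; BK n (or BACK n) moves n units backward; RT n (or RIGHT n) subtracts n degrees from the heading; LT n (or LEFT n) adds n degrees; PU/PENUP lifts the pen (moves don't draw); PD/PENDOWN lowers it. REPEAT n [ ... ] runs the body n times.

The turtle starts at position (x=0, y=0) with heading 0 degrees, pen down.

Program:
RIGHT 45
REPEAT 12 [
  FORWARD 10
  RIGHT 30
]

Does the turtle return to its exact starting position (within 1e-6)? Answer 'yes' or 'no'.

Executing turtle program step by step:
Start: pos=(0,0), heading=0, pen down
RT 45: heading 0 -> 315
REPEAT 12 [
  -- iteration 1/12 --
  FD 10: (0,0) -> (7.071,-7.071) [heading=315, draw]
  RT 30: heading 315 -> 285
  -- iteration 2/12 --
  FD 10: (7.071,-7.071) -> (9.659,-16.73) [heading=285, draw]
  RT 30: heading 285 -> 255
  -- iteration 3/12 --
  FD 10: (9.659,-16.73) -> (7.071,-26.39) [heading=255, draw]
  RT 30: heading 255 -> 225
  -- iteration 4/12 --
  FD 10: (7.071,-26.39) -> (0,-33.461) [heading=225, draw]
  RT 30: heading 225 -> 195
  -- iteration 5/12 --
  FD 10: (0,-33.461) -> (-9.659,-36.049) [heading=195, draw]
  RT 30: heading 195 -> 165
  -- iteration 6/12 --
  FD 10: (-9.659,-36.049) -> (-19.319,-33.461) [heading=165, draw]
  RT 30: heading 165 -> 135
  -- iteration 7/12 --
  FD 10: (-19.319,-33.461) -> (-26.39,-26.39) [heading=135, draw]
  RT 30: heading 135 -> 105
  -- iteration 8/12 --
  FD 10: (-26.39,-26.39) -> (-28.978,-16.73) [heading=105, draw]
  RT 30: heading 105 -> 75
  -- iteration 9/12 --
  FD 10: (-28.978,-16.73) -> (-26.39,-7.071) [heading=75, draw]
  RT 30: heading 75 -> 45
  -- iteration 10/12 --
  FD 10: (-26.39,-7.071) -> (-19.319,0) [heading=45, draw]
  RT 30: heading 45 -> 15
  -- iteration 11/12 --
  FD 10: (-19.319,0) -> (-9.659,2.588) [heading=15, draw]
  RT 30: heading 15 -> 345
  -- iteration 12/12 --
  FD 10: (-9.659,2.588) -> (0,0) [heading=345, draw]
  RT 30: heading 345 -> 315
]
Final: pos=(0,0), heading=315, 12 segment(s) drawn

Start position: (0, 0)
Final position: (0, 0)
Distance = 0; < 1e-6 -> CLOSED

Answer: yes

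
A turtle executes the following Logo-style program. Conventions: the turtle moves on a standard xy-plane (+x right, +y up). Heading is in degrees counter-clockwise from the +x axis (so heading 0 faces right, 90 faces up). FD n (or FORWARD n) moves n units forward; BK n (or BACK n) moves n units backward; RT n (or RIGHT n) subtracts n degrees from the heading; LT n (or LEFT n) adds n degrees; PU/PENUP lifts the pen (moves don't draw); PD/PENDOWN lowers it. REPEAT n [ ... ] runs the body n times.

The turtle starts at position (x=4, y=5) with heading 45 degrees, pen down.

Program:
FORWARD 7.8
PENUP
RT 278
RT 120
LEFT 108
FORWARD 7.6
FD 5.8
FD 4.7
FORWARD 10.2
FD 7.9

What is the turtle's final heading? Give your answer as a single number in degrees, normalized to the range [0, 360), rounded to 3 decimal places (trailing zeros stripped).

Answer: 115

Derivation:
Executing turtle program step by step:
Start: pos=(4,5), heading=45, pen down
FD 7.8: (4,5) -> (9.515,10.515) [heading=45, draw]
PU: pen up
RT 278: heading 45 -> 127
RT 120: heading 127 -> 7
LT 108: heading 7 -> 115
FD 7.6: (9.515,10.515) -> (6.304,17.403) [heading=115, move]
FD 5.8: (6.304,17.403) -> (3.852,22.66) [heading=115, move]
FD 4.7: (3.852,22.66) -> (1.866,26.92) [heading=115, move]
FD 10.2: (1.866,26.92) -> (-2.445,36.164) [heading=115, move]
FD 7.9: (-2.445,36.164) -> (-5.783,43.324) [heading=115, move]
Final: pos=(-5.783,43.324), heading=115, 1 segment(s) drawn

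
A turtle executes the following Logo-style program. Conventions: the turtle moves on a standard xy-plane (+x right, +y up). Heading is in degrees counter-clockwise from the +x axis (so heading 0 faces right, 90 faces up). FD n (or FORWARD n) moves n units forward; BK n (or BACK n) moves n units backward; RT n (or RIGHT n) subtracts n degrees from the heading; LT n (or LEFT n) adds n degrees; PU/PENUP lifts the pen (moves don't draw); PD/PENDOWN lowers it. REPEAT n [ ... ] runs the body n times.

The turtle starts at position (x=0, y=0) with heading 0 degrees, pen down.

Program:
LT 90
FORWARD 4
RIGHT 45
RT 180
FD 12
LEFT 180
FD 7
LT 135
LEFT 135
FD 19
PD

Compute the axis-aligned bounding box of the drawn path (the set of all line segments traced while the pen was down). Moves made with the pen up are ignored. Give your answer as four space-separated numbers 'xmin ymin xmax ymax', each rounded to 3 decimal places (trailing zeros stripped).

Answer: -8.485 -12.971 9.899 4

Derivation:
Executing turtle program step by step:
Start: pos=(0,0), heading=0, pen down
LT 90: heading 0 -> 90
FD 4: (0,0) -> (0,4) [heading=90, draw]
RT 45: heading 90 -> 45
RT 180: heading 45 -> 225
FD 12: (0,4) -> (-8.485,-4.485) [heading=225, draw]
LT 180: heading 225 -> 45
FD 7: (-8.485,-4.485) -> (-3.536,0.464) [heading=45, draw]
LT 135: heading 45 -> 180
LT 135: heading 180 -> 315
FD 19: (-3.536,0.464) -> (9.899,-12.971) [heading=315, draw]
PD: pen down
Final: pos=(9.899,-12.971), heading=315, 4 segment(s) drawn

Segment endpoints: x in {-8.485, -3.536, 0, 0, 9.899}, y in {-12.971, -4.485, 0, 0.464, 4}
xmin=-8.485, ymin=-12.971, xmax=9.899, ymax=4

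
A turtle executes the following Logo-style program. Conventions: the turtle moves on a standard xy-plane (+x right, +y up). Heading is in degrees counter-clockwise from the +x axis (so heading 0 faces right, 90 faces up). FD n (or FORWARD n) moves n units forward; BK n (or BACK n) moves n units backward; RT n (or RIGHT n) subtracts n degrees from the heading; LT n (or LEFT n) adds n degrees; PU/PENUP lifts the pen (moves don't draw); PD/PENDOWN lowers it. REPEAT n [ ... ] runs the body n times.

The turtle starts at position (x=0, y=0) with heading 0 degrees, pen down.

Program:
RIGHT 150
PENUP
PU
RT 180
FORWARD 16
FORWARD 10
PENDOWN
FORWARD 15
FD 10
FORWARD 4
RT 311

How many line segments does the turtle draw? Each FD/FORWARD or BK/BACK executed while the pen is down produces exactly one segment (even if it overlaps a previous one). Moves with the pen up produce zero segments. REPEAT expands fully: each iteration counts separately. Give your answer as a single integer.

Answer: 3

Derivation:
Executing turtle program step by step:
Start: pos=(0,0), heading=0, pen down
RT 150: heading 0 -> 210
PU: pen up
PU: pen up
RT 180: heading 210 -> 30
FD 16: (0,0) -> (13.856,8) [heading=30, move]
FD 10: (13.856,8) -> (22.517,13) [heading=30, move]
PD: pen down
FD 15: (22.517,13) -> (35.507,20.5) [heading=30, draw]
FD 10: (35.507,20.5) -> (44.167,25.5) [heading=30, draw]
FD 4: (44.167,25.5) -> (47.631,27.5) [heading=30, draw]
RT 311: heading 30 -> 79
Final: pos=(47.631,27.5), heading=79, 3 segment(s) drawn
Segments drawn: 3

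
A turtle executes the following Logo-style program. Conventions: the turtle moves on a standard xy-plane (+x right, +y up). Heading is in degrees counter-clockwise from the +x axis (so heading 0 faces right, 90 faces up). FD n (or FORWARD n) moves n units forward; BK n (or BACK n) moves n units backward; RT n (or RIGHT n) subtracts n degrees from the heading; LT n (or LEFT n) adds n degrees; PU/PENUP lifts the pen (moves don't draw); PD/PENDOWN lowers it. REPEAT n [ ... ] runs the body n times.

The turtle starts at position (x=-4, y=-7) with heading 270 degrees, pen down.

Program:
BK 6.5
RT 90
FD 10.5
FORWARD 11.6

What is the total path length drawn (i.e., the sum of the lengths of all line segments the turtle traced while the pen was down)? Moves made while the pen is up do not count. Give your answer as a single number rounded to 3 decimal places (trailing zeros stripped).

Executing turtle program step by step:
Start: pos=(-4,-7), heading=270, pen down
BK 6.5: (-4,-7) -> (-4,-0.5) [heading=270, draw]
RT 90: heading 270 -> 180
FD 10.5: (-4,-0.5) -> (-14.5,-0.5) [heading=180, draw]
FD 11.6: (-14.5,-0.5) -> (-26.1,-0.5) [heading=180, draw]
Final: pos=(-26.1,-0.5), heading=180, 3 segment(s) drawn

Segment lengths:
  seg 1: (-4,-7) -> (-4,-0.5), length = 6.5
  seg 2: (-4,-0.5) -> (-14.5,-0.5), length = 10.5
  seg 3: (-14.5,-0.5) -> (-26.1,-0.5), length = 11.6
Total = 28.6

Answer: 28.6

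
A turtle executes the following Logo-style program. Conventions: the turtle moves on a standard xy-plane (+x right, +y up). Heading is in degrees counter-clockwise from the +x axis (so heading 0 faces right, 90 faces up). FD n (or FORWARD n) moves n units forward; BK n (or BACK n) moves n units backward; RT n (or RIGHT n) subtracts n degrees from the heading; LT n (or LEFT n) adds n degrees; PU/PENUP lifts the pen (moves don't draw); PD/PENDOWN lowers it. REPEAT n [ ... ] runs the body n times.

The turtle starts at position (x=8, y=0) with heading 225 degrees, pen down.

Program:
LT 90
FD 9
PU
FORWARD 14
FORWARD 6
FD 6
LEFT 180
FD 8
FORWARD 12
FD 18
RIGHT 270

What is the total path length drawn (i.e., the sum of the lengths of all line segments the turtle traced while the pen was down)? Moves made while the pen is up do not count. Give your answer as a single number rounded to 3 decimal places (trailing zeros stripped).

Executing turtle program step by step:
Start: pos=(8,0), heading=225, pen down
LT 90: heading 225 -> 315
FD 9: (8,0) -> (14.364,-6.364) [heading=315, draw]
PU: pen up
FD 14: (14.364,-6.364) -> (24.263,-16.263) [heading=315, move]
FD 6: (24.263,-16.263) -> (28.506,-20.506) [heading=315, move]
FD 6: (28.506,-20.506) -> (32.749,-24.749) [heading=315, move]
LT 180: heading 315 -> 135
FD 8: (32.749,-24.749) -> (27.092,-19.092) [heading=135, move]
FD 12: (27.092,-19.092) -> (18.607,-10.607) [heading=135, move]
FD 18: (18.607,-10.607) -> (5.879,2.121) [heading=135, move]
RT 270: heading 135 -> 225
Final: pos=(5.879,2.121), heading=225, 1 segment(s) drawn

Segment lengths:
  seg 1: (8,0) -> (14.364,-6.364), length = 9
Total = 9

Answer: 9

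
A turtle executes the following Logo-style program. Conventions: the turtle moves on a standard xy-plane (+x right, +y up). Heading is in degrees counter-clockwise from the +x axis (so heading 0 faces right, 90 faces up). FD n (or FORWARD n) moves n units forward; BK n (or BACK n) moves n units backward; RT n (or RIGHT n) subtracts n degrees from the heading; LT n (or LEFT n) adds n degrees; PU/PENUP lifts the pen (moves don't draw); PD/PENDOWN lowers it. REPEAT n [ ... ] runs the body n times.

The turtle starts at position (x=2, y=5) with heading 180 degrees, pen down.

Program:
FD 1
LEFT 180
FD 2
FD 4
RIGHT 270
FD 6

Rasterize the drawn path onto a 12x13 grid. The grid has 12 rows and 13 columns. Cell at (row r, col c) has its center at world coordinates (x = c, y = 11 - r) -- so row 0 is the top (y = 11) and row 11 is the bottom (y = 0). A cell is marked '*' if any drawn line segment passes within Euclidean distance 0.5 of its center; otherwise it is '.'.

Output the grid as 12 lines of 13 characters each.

Segment 0: (2,5) -> (1,5)
Segment 1: (1,5) -> (3,5)
Segment 2: (3,5) -> (7,5)
Segment 3: (7,5) -> (7,11)

Answer: .......*.....
.......*.....
.......*.....
.......*.....
.......*.....
.......*.....
.*******.....
.............
.............
.............
.............
.............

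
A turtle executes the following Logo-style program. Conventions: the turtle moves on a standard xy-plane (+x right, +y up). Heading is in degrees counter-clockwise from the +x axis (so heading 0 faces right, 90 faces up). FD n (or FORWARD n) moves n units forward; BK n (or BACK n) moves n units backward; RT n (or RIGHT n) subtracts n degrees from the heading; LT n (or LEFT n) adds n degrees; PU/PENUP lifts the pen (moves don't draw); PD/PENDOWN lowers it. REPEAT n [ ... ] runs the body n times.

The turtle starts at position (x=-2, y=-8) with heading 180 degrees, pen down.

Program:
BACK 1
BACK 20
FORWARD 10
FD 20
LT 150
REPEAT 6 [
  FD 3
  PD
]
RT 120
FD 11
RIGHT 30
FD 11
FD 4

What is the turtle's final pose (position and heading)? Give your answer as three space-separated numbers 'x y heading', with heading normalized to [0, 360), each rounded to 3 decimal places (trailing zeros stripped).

Answer: -19.938 -22.5 180

Derivation:
Executing turtle program step by step:
Start: pos=(-2,-8), heading=180, pen down
BK 1: (-2,-8) -> (-1,-8) [heading=180, draw]
BK 20: (-1,-8) -> (19,-8) [heading=180, draw]
FD 10: (19,-8) -> (9,-8) [heading=180, draw]
FD 20: (9,-8) -> (-11,-8) [heading=180, draw]
LT 150: heading 180 -> 330
REPEAT 6 [
  -- iteration 1/6 --
  FD 3: (-11,-8) -> (-8.402,-9.5) [heading=330, draw]
  PD: pen down
  -- iteration 2/6 --
  FD 3: (-8.402,-9.5) -> (-5.804,-11) [heading=330, draw]
  PD: pen down
  -- iteration 3/6 --
  FD 3: (-5.804,-11) -> (-3.206,-12.5) [heading=330, draw]
  PD: pen down
  -- iteration 4/6 --
  FD 3: (-3.206,-12.5) -> (-0.608,-14) [heading=330, draw]
  PD: pen down
  -- iteration 5/6 --
  FD 3: (-0.608,-14) -> (1.99,-15.5) [heading=330, draw]
  PD: pen down
  -- iteration 6/6 --
  FD 3: (1.99,-15.5) -> (4.588,-17) [heading=330, draw]
  PD: pen down
]
RT 120: heading 330 -> 210
FD 11: (4.588,-17) -> (-4.938,-22.5) [heading=210, draw]
RT 30: heading 210 -> 180
FD 11: (-4.938,-22.5) -> (-15.938,-22.5) [heading=180, draw]
FD 4: (-15.938,-22.5) -> (-19.938,-22.5) [heading=180, draw]
Final: pos=(-19.938,-22.5), heading=180, 13 segment(s) drawn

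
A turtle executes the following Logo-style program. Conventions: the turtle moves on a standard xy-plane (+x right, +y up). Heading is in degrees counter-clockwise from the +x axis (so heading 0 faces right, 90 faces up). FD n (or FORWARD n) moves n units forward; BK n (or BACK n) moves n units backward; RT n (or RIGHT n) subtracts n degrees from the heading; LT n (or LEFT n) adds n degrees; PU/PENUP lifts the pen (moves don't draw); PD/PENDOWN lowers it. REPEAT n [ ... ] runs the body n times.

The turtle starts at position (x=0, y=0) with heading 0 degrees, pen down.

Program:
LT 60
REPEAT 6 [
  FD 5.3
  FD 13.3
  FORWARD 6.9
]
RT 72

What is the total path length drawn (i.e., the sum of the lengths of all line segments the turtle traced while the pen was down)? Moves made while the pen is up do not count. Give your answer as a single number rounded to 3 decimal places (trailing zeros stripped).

Executing turtle program step by step:
Start: pos=(0,0), heading=0, pen down
LT 60: heading 0 -> 60
REPEAT 6 [
  -- iteration 1/6 --
  FD 5.3: (0,0) -> (2.65,4.59) [heading=60, draw]
  FD 13.3: (2.65,4.59) -> (9.3,16.108) [heading=60, draw]
  FD 6.9: (9.3,16.108) -> (12.75,22.084) [heading=60, draw]
  -- iteration 2/6 --
  FD 5.3: (12.75,22.084) -> (15.4,26.674) [heading=60, draw]
  FD 13.3: (15.4,26.674) -> (22.05,38.192) [heading=60, draw]
  FD 6.9: (22.05,38.192) -> (25.5,44.167) [heading=60, draw]
  -- iteration 3/6 --
  FD 5.3: (25.5,44.167) -> (28.15,48.757) [heading=60, draw]
  FD 13.3: (28.15,48.757) -> (34.8,60.275) [heading=60, draw]
  FD 6.9: (34.8,60.275) -> (38.25,66.251) [heading=60, draw]
  -- iteration 4/6 --
  FD 5.3: (38.25,66.251) -> (40.9,70.841) [heading=60, draw]
  FD 13.3: (40.9,70.841) -> (47.55,82.359) [heading=60, draw]
  FD 6.9: (47.55,82.359) -> (51,88.335) [heading=60, draw]
  -- iteration 5/6 --
  FD 5.3: (51,88.335) -> (53.65,92.925) [heading=60, draw]
  FD 13.3: (53.65,92.925) -> (60.3,104.443) [heading=60, draw]
  FD 6.9: (60.3,104.443) -> (63.75,110.418) [heading=60, draw]
  -- iteration 6/6 --
  FD 5.3: (63.75,110.418) -> (66.4,115.008) [heading=60, draw]
  FD 13.3: (66.4,115.008) -> (73.05,126.526) [heading=60, draw]
  FD 6.9: (73.05,126.526) -> (76.5,132.502) [heading=60, draw]
]
RT 72: heading 60 -> 348
Final: pos=(76.5,132.502), heading=348, 18 segment(s) drawn

Segment lengths:
  seg 1: (0,0) -> (2.65,4.59), length = 5.3
  seg 2: (2.65,4.59) -> (9.3,16.108), length = 13.3
  seg 3: (9.3,16.108) -> (12.75,22.084), length = 6.9
  seg 4: (12.75,22.084) -> (15.4,26.674), length = 5.3
  seg 5: (15.4,26.674) -> (22.05,38.192), length = 13.3
  seg 6: (22.05,38.192) -> (25.5,44.167), length = 6.9
  seg 7: (25.5,44.167) -> (28.15,48.757), length = 5.3
  seg 8: (28.15,48.757) -> (34.8,60.275), length = 13.3
  seg 9: (34.8,60.275) -> (38.25,66.251), length = 6.9
  seg 10: (38.25,66.251) -> (40.9,70.841), length = 5.3
  seg 11: (40.9,70.841) -> (47.55,82.359), length = 13.3
  seg 12: (47.55,82.359) -> (51,88.335), length = 6.9
  seg 13: (51,88.335) -> (53.65,92.925), length = 5.3
  seg 14: (53.65,92.925) -> (60.3,104.443), length = 13.3
  seg 15: (60.3,104.443) -> (63.75,110.418), length = 6.9
  seg 16: (63.75,110.418) -> (66.4,115.008), length = 5.3
  seg 17: (66.4,115.008) -> (73.05,126.526), length = 13.3
  seg 18: (73.05,126.526) -> (76.5,132.502), length = 6.9
Total = 153

Answer: 153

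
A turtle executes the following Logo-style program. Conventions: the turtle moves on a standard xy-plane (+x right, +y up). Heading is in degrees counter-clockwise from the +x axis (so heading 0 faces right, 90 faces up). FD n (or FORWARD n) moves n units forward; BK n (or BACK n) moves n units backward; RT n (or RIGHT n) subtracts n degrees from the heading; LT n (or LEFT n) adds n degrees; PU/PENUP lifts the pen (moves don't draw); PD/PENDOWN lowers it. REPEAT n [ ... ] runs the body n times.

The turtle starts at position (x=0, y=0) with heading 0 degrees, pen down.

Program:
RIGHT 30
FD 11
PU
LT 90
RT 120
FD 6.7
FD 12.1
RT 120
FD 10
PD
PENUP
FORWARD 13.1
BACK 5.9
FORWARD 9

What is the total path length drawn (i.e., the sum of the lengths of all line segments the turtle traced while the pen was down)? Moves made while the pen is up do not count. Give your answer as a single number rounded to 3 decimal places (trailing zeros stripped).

Executing turtle program step by step:
Start: pos=(0,0), heading=0, pen down
RT 30: heading 0 -> 330
FD 11: (0,0) -> (9.526,-5.5) [heading=330, draw]
PU: pen up
LT 90: heading 330 -> 60
RT 120: heading 60 -> 300
FD 6.7: (9.526,-5.5) -> (12.876,-11.302) [heading=300, move]
FD 12.1: (12.876,-11.302) -> (18.926,-21.781) [heading=300, move]
RT 120: heading 300 -> 180
FD 10: (18.926,-21.781) -> (8.926,-21.781) [heading=180, move]
PD: pen down
PU: pen up
FD 13.1: (8.926,-21.781) -> (-4.174,-21.781) [heading=180, move]
BK 5.9: (-4.174,-21.781) -> (1.726,-21.781) [heading=180, move]
FD 9: (1.726,-21.781) -> (-7.274,-21.781) [heading=180, move]
Final: pos=(-7.274,-21.781), heading=180, 1 segment(s) drawn

Segment lengths:
  seg 1: (0,0) -> (9.526,-5.5), length = 11
Total = 11

Answer: 11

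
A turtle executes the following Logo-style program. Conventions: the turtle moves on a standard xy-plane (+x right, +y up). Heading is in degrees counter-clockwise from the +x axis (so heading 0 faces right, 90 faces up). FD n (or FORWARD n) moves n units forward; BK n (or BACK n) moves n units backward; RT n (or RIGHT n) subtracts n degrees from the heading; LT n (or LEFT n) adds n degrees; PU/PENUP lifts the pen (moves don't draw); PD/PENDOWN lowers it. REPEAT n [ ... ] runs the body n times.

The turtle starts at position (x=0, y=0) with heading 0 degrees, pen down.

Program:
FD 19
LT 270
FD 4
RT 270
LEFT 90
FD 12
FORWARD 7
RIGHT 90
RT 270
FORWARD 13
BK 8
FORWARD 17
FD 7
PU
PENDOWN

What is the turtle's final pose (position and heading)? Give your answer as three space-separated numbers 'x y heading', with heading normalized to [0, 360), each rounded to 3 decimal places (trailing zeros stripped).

Executing turtle program step by step:
Start: pos=(0,0), heading=0, pen down
FD 19: (0,0) -> (19,0) [heading=0, draw]
LT 270: heading 0 -> 270
FD 4: (19,0) -> (19,-4) [heading=270, draw]
RT 270: heading 270 -> 0
LT 90: heading 0 -> 90
FD 12: (19,-4) -> (19,8) [heading=90, draw]
FD 7: (19,8) -> (19,15) [heading=90, draw]
RT 90: heading 90 -> 0
RT 270: heading 0 -> 90
FD 13: (19,15) -> (19,28) [heading=90, draw]
BK 8: (19,28) -> (19,20) [heading=90, draw]
FD 17: (19,20) -> (19,37) [heading=90, draw]
FD 7: (19,37) -> (19,44) [heading=90, draw]
PU: pen up
PD: pen down
Final: pos=(19,44), heading=90, 8 segment(s) drawn

Answer: 19 44 90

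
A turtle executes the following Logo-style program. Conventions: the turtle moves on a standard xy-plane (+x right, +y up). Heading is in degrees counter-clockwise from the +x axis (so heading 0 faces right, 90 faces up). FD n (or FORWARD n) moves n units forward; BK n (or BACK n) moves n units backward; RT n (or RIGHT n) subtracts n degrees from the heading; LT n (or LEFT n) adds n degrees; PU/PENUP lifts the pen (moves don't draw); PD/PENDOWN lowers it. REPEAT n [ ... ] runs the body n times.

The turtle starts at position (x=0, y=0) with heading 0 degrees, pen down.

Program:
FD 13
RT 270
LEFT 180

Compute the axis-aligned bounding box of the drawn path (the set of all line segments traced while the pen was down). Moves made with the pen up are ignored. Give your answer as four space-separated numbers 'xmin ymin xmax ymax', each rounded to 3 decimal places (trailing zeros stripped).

Executing turtle program step by step:
Start: pos=(0,0), heading=0, pen down
FD 13: (0,0) -> (13,0) [heading=0, draw]
RT 270: heading 0 -> 90
LT 180: heading 90 -> 270
Final: pos=(13,0), heading=270, 1 segment(s) drawn

Segment endpoints: x in {0, 13}, y in {0}
xmin=0, ymin=0, xmax=13, ymax=0

Answer: 0 0 13 0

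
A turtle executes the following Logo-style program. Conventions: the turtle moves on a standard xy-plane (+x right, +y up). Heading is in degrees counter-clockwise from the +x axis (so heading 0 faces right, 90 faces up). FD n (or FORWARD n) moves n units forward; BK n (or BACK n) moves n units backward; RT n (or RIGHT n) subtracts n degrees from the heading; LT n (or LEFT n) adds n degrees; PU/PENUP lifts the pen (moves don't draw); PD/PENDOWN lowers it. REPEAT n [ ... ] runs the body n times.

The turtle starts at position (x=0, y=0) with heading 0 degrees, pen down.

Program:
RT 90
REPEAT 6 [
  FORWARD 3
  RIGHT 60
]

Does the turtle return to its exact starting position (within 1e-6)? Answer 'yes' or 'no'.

Answer: yes

Derivation:
Executing turtle program step by step:
Start: pos=(0,0), heading=0, pen down
RT 90: heading 0 -> 270
REPEAT 6 [
  -- iteration 1/6 --
  FD 3: (0,0) -> (0,-3) [heading=270, draw]
  RT 60: heading 270 -> 210
  -- iteration 2/6 --
  FD 3: (0,-3) -> (-2.598,-4.5) [heading=210, draw]
  RT 60: heading 210 -> 150
  -- iteration 3/6 --
  FD 3: (-2.598,-4.5) -> (-5.196,-3) [heading=150, draw]
  RT 60: heading 150 -> 90
  -- iteration 4/6 --
  FD 3: (-5.196,-3) -> (-5.196,0) [heading=90, draw]
  RT 60: heading 90 -> 30
  -- iteration 5/6 --
  FD 3: (-5.196,0) -> (-2.598,1.5) [heading=30, draw]
  RT 60: heading 30 -> 330
  -- iteration 6/6 --
  FD 3: (-2.598,1.5) -> (0,0) [heading=330, draw]
  RT 60: heading 330 -> 270
]
Final: pos=(0,0), heading=270, 6 segment(s) drawn

Start position: (0, 0)
Final position: (0, 0)
Distance = 0; < 1e-6 -> CLOSED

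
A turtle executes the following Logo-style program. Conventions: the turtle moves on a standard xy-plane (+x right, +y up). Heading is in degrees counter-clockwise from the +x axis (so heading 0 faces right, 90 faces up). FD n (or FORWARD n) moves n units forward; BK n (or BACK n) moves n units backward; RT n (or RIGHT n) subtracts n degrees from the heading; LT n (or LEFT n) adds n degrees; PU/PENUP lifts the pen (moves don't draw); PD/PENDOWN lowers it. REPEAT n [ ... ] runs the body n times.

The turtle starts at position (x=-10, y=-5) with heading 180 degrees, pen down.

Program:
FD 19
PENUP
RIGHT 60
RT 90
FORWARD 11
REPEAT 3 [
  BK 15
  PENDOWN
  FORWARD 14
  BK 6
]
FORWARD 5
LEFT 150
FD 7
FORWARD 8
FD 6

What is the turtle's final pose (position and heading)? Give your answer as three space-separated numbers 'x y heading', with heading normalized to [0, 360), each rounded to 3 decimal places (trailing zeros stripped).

Answer: -54.33 -7.5 180

Derivation:
Executing turtle program step by step:
Start: pos=(-10,-5), heading=180, pen down
FD 19: (-10,-5) -> (-29,-5) [heading=180, draw]
PU: pen up
RT 60: heading 180 -> 120
RT 90: heading 120 -> 30
FD 11: (-29,-5) -> (-19.474,0.5) [heading=30, move]
REPEAT 3 [
  -- iteration 1/3 --
  BK 15: (-19.474,0.5) -> (-32.464,-7) [heading=30, move]
  PD: pen down
  FD 14: (-32.464,-7) -> (-20.34,0) [heading=30, draw]
  BK 6: (-20.34,0) -> (-25.536,-3) [heading=30, draw]
  -- iteration 2/3 --
  BK 15: (-25.536,-3) -> (-38.526,-10.5) [heading=30, draw]
  PD: pen down
  FD 14: (-38.526,-10.5) -> (-26.402,-3.5) [heading=30, draw]
  BK 6: (-26.402,-3.5) -> (-31.598,-6.5) [heading=30, draw]
  -- iteration 3/3 --
  BK 15: (-31.598,-6.5) -> (-44.588,-14) [heading=30, draw]
  PD: pen down
  FD 14: (-44.588,-14) -> (-32.464,-7) [heading=30, draw]
  BK 6: (-32.464,-7) -> (-37.66,-10) [heading=30, draw]
]
FD 5: (-37.66,-10) -> (-33.33,-7.5) [heading=30, draw]
LT 150: heading 30 -> 180
FD 7: (-33.33,-7.5) -> (-40.33,-7.5) [heading=180, draw]
FD 8: (-40.33,-7.5) -> (-48.33,-7.5) [heading=180, draw]
FD 6: (-48.33,-7.5) -> (-54.33,-7.5) [heading=180, draw]
Final: pos=(-54.33,-7.5), heading=180, 13 segment(s) drawn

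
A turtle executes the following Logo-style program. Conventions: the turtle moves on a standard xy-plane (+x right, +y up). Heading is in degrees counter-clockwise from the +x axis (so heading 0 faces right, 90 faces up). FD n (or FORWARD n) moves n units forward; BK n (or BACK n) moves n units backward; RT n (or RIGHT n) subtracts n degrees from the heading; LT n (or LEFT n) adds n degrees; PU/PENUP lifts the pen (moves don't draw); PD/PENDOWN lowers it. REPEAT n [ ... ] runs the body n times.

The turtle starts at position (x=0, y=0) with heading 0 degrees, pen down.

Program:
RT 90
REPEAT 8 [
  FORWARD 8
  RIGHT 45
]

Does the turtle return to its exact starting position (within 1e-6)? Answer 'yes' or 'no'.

Executing turtle program step by step:
Start: pos=(0,0), heading=0, pen down
RT 90: heading 0 -> 270
REPEAT 8 [
  -- iteration 1/8 --
  FD 8: (0,0) -> (0,-8) [heading=270, draw]
  RT 45: heading 270 -> 225
  -- iteration 2/8 --
  FD 8: (0,-8) -> (-5.657,-13.657) [heading=225, draw]
  RT 45: heading 225 -> 180
  -- iteration 3/8 --
  FD 8: (-5.657,-13.657) -> (-13.657,-13.657) [heading=180, draw]
  RT 45: heading 180 -> 135
  -- iteration 4/8 --
  FD 8: (-13.657,-13.657) -> (-19.314,-8) [heading=135, draw]
  RT 45: heading 135 -> 90
  -- iteration 5/8 --
  FD 8: (-19.314,-8) -> (-19.314,0) [heading=90, draw]
  RT 45: heading 90 -> 45
  -- iteration 6/8 --
  FD 8: (-19.314,0) -> (-13.657,5.657) [heading=45, draw]
  RT 45: heading 45 -> 0
  -- iteration 7/8 --
  FD 8: (-13.657,5.657) -> (-5.657,5.657) [heading=0, draw]
  RT 45: heading 0 -> 315
  -- iteration 8/8 --
  FD 8: (-5.657,5.657) -> (0,0) [heading=315, draw]
  RT 45: heading 315 -> 270
]
Final: pos=(0,0), heading=270, 8 segment(s) drawn

Start position: (0, 0)
Final position: (0, 0)
Distance = 0; < 1e-6 -> CLOSED

Answer: yes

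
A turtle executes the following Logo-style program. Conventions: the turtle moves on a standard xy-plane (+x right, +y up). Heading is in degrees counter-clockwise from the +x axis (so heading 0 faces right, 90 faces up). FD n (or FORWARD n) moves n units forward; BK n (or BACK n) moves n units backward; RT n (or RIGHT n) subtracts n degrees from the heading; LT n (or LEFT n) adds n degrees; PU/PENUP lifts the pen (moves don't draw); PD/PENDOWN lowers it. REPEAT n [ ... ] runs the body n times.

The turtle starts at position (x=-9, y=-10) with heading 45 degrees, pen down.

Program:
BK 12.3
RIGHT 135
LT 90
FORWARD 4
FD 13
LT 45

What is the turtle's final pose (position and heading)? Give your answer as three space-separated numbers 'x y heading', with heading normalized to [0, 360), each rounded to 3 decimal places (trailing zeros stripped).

Executing turtle program step by step:
Start: pos=(-9,-10), heading=45, pen down
BK 12.3: (-9,-10) -> (-17.697,-18.697) [heading=45, draw]
RT 135: heading 45 -> 270
LT 90: heading 270 -> 0
FD 4: (-17.697,-18.697) -> (-13.697,-18.697) [heading=0, draw]
FD 13: (-13.697,-18.697) -> (-0.697,-18.697) [heading=0, draw]
LT 45: heading 0 -> 45
Final: pos=(-0.697,-18.697), heading=45, 3 segment(s) drawn

Answer: -0.697 -18.697 45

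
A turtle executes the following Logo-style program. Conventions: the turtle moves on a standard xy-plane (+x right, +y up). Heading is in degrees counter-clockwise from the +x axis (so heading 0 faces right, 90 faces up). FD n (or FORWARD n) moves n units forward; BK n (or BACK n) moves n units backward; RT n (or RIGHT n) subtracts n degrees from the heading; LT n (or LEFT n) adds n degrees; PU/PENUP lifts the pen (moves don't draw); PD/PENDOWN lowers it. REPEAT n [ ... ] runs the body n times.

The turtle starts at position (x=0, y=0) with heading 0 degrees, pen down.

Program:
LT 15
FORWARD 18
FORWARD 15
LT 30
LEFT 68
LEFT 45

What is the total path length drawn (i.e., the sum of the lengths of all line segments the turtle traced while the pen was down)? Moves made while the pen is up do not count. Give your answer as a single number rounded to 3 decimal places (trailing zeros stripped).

Answer: 33

Derivation:
Executing turtle program step by step:
Start: pos=(0,0), heading=0, pen down
LT 15: heading 0 -> 15
FD 18: (0,0) -> (17.387,4.659) [heading=15, draw]
FD 15: (17.387,4.659) -> (31.876,8.541) [heading=15, draw]
LT 30: heading 15 -> 45
LT 68: heading 45 -> 113
LT 45: heading 113 -> 158
Final: pos=(31.876,8.541), heading=158, 2 segment(s) drawn

Segment lengths:
  seg 1: (0,0) -> (17.387,4.659), length = 18
  seg 2: (17.387,4.659) -> (31.876,8.541), length = 15
Total = 33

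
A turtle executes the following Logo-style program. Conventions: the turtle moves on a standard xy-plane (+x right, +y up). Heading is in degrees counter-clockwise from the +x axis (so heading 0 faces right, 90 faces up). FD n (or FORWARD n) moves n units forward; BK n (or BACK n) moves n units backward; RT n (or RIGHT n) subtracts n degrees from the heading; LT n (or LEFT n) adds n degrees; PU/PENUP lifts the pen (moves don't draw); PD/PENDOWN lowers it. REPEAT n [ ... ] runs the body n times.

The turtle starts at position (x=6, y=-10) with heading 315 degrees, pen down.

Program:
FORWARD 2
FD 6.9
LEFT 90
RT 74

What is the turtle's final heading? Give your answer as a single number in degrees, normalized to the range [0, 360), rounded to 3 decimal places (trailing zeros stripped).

Executing turtle program step by step:
Start: pos=(6,-10), heading=315, pen down
FD 2: (6,-10) -> (7.414,-11.414) [heading=315, draw]
FD 6.9: (7.414,-11.414) -> (12.293,-16.293) [heading=315, draw]
LT 90: heading 315 -> 45
RT 74: heading 45 -> 331
Final: pos=(12.293,-16.293), heading=331, 2 segment(s) drawn

Answer: 331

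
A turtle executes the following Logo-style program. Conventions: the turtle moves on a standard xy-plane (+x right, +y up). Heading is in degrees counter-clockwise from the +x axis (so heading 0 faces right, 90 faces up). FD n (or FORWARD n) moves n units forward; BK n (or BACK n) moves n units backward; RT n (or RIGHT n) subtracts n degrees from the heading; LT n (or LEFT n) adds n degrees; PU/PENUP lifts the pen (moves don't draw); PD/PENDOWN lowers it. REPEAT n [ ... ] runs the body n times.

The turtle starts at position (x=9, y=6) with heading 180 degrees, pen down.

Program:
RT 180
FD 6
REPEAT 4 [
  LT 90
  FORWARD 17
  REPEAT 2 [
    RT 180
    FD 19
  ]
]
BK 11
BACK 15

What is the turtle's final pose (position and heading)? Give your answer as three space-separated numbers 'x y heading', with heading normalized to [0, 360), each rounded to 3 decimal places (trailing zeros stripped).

Answer: -11 6 0

Derivation:
Executing turtle program step by step:
Start: pos=(9,6), heading=180, pen down
RT 180: heading 180 -> 0
FD 6: (9,6) -> (15,6) [heading=0, draw]
REPEAT 4 [
  -- iteration 1/4 --
  LT 90: heading 0 -> 90
  FD 17: (15,6) -> (15,23) [heading=90, draw]
  REPEAT 2 [
    -- iteration 1/2 --
    RT 180: heading 90 -> 270
    FD 19: (15,23) -> (15,4) [heading=270, draw]
    -- iteration 2/2 --
    RT 180: heading 270 -> 90
    FD 19: (15,4) -> (15,23) [heading=90, draw]
  ]
  -- iteration 2/4 --
  LT 90: heading 90 -> 180
  FD 17: (15,23) -> (-2,23) [heading=180, draw]
  REPEAT 2 [
    -- iteration 1/2 --
    RT 180: heading 180 -> 0
    FD 19: (-2,23) -> (17,23) [heading=0, draw]
    -- iteration 2/2 --
    RT 180: heading 0 -> 180
    FD 19: (17,23) -> (-2,23) [heading=180, draw]
  ]
  -- iteration 3/4 --
  LT 90: heading 180 -> 270
  FD 17: (-2,23) -> (-2,6) [heading=270, draw]
  REPEAT 2 [
    -- iteration 1/2 --
    RT 180: heading 270 -> 90
    FD 19: (-2,6) -> (-2,25) [heading=90, draw]
    -- iteration 2/2 --
    RT 180: heading 90 -> 270
    FD 19: (-2,25) -> (-2,6) [heading=270, draw]
  ]
  -- iteration 4/4 --
  LT 90: heading 270 -> 0
  FD 17: (-2,6) -> (15,6) [heading=0, draw]
  REPEAT 2 [
    -- iteration 1/2 --
    RT 180: heading 0 -> 180
    FD 19: (15,6) -> (-4,6) [heading=180, draw]
    -- iteration 2/2 --
    RT 180: heading 180 -> 0
    FD 19: (-4,6) -> (15,6) [heading=0, draw]
  ]
]
BK 11: (15,6) -> (4,6) [heading=0, draw]
BK 15: (4,6) -> (-11,6) [heading=0, draw]
Final: pos=(-11,6), heading=0, 15 segment(s) drawn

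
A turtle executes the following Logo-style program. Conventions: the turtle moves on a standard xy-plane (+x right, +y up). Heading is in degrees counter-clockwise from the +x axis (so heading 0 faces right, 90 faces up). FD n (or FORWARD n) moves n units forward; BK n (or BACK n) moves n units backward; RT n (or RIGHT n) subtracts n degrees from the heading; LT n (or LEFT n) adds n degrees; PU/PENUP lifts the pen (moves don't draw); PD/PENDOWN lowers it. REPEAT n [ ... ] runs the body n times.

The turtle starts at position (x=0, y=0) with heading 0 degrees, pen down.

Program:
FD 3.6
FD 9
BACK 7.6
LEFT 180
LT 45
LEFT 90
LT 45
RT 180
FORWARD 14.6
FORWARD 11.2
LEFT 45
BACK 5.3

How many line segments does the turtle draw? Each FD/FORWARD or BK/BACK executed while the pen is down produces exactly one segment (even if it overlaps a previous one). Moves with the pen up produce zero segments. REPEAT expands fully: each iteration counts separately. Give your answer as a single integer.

Executing turtle program step by step:
Start: pos=(0,0), heading=0, pen down
FD 3.6: (0,0) -> (3.6,0) [heading=0, draw]
FD 9: (3.6,0) -> (12.6,0) [heading=0, draw]
BK 7.6: (12.6,0) -> (5,0) [heading=0, draw]
LT 180: heading 0 -> 180
LT 45: heading 180 -> 225
LT 90: heading 225 -> 315
LT 45: heading 315 -> 0
RT 180: heading 0 -> 180
FD 14.6: (5,0) -> (-9.6,0) [heading=180, draw]
FD 11.2: (-9.6,0) -> (-20.8,0) [heading=180, draw]
LT 45: heading 180 -> 225
BK 5.3: (-20.8,0) -> (-17.052,3.748) [heading=225, draw]
Final: pos=(-17.052,3.748), heading=225, 6 segment(s) drawn
Segments drawn: 6

Answer: 6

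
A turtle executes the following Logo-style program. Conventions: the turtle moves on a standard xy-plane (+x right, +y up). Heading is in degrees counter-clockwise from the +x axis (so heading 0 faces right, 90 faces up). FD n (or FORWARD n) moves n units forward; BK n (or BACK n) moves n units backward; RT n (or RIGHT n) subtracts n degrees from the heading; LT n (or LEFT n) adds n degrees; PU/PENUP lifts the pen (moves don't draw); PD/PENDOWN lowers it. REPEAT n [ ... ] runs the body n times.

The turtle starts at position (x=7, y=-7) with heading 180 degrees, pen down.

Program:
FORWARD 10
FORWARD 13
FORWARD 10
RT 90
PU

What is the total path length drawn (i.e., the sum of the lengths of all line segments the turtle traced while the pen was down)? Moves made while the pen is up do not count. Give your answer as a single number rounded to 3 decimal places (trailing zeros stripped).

Executing turtle program step by step:
Start: pos=(7,-7), heading=180, pen down
FD 10: (7,-7) -> (-3,-7) [heading=180, draw]
FD 13: (-3,-7) -> (-16,-7) [heading=180, draw]
FD 10: (-16,-7) -> (-26,-7) [heading=180, draw]
RT 90: heading 180 -> 90
PU: pen up
Final: pos=(-26,-7), heading=90, 3 segment(s) drawn

Segment lengths:
  seg 1: (7,-7) -> (-3,-7), length = 10
  seg 2: (-3,-7) -> (-16,-7), length = 13
  seg 3: (-16,-7) -> (-26,-7), length = 10
Total = 33

Answer: 33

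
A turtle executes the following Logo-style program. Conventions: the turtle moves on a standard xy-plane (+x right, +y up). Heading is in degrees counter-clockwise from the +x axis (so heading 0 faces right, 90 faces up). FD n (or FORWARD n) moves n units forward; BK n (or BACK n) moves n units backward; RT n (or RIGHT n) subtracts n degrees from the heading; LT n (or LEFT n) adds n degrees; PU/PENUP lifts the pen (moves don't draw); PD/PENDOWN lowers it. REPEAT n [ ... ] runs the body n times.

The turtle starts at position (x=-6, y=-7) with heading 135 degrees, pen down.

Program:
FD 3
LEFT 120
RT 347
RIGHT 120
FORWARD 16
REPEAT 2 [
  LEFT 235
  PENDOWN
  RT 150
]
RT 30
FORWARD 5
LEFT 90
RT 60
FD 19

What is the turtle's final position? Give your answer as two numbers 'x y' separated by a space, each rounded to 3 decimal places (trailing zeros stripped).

Answer: -6.025 -13.869

Derivation:
Executing turtle program step by step:
Start: pos=(-6,-7), heading=135, pen down
FD 3: (-6,-7) -> (-8.121,-4.879) [heading=135, draw]
LT 120: heading 135 -> 255
RT 347: heading 255 -> 268
RT 120: heading 268 -> 148
FD 16: (-8.121,-4.879) -> (-21.69,3.6) [heading=148, draw]
REPEAT 2 [
  -- iteration 1/2 --
  LT 235: heading 148 -> 23
  PD: pen down
  RT 150: heading 23 -> 233
  -- iteration 2/2 --
  LT 235: heading 233 -> 108
  PD: pen down
  RT 150: heading 108 -> 318
]
RT 30: heading 318 -> 288
FD 5: (-21.69,3.6) -> (-20.145,-1.155) [heading=288, draw]
LT 90: heading 288 -> 18
RT 60: heading 18 -> 318
FD 19: (-20.145,-1.155) -> (-6.025,-13.869) [heading=318, draw]
Final: pos=(-6.025,-13.869), heading=318, 4 segment(s) drawn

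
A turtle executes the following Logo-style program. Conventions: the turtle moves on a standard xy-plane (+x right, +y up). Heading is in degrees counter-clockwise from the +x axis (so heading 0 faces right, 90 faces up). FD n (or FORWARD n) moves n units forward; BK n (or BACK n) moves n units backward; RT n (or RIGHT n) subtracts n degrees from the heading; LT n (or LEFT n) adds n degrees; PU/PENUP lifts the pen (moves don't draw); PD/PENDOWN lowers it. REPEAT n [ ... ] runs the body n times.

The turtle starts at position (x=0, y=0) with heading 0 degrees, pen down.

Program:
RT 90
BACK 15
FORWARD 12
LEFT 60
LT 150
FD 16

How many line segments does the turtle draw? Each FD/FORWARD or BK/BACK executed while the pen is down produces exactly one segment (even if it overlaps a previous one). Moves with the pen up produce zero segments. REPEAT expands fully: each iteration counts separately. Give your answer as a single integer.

Executing turtle program step by step:
Start: pos=(0,0), heading=0, pen down
RT 90: heading 0 -> 270
BK 15: (0,0) -> (0,15) [heading=270, draw]
FD 12: (0,15) -> (0,3) [heading=270, draw]
LT 60: heading 270 -> 330
LT 150: heading 330 -> 120
FD 16: (0,3) -> (-8,16.856) [heading=120, draw]
Final: pos=(-8,16.856), heading=120, 3 segment(s) drawn
Segments drawn: 3

Answer: 3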